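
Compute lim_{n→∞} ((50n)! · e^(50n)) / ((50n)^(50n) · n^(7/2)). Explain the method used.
lim = 0

Stirling: (50n)! ~ sqrt(2π·50n) · (50n/e)^(50n). Hence
  (50n)! · e^(50n) / (50n)^(50n) ~ sqrt(2π·50n).
Dividing by n^(7/2): sqrt(2π·50n) / n^(7/2) = sqrt(2π·50) · n^((1−7)/2), so the expression behaves like sqrt(2π·50) · n^((1−7)/2) → 0.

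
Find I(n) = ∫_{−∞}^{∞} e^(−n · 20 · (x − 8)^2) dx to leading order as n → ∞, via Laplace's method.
I(n) = sqrt(π/(20n))

Here φ(x) = 20 · (x − 8)^2 has its unique minimum at x* = 8 with φ(x*) = 0 and φ''(x*) = 40. Laplace's method gives
  I(n) ~ e^(−n φ(x*)) · sqrt(2π / (n · φ''(x*))) = sqrt(2π / (40n)) = sqrt(π/(20n)).
This is exact: substituting u = (x − 8)·sqrt(20n) gives I(n) = (1/sqrt(20n)) ∫_{−∞}^{∞} e^(−u^2) du = sqrt(π/(20n)).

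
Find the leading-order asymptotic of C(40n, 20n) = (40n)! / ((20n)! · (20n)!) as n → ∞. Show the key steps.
C(40n, 20n) ~ (4)^(20n) · sqrt(1/(π·20n))

Write N = 20n. Apply Stirling to each factorial:
  (2N)! ~ sqrt(2π·2N) · (2N/e)^(2N),
  N! ~ sqrt(2π N) · (N/e)^N,
  (1N)! ~ sqrt(2π·1N) · (1N/e)^(1N).
The exponential factors combine to (2N)^(2N) / (N^N · (1N)^(1N)) = 2^(2N)/1^(1N) = (2^2/1^1)^N = (4)^N.
The square-root prefactors combine to sqrt(2π·2N) / (sqrt(2π N)·sqrt(2π·1N)) = sqrt(2 / (2π·1·N)) = sqrt(1/(π·20n)).
Substituting N = 20n: C(40n, 20n) ~ (4)^(20n) · sqrt(1/(π·20n)).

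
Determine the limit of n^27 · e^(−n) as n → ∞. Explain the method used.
lim = 0

Exponentials with base > 1 dominate every fixed polynomial: for any fixed c, n^c / e^n → 0 as n → ∞ (e.g. by the ratio test, or since e^n grows faster than any power of n). Hence n^27 · e^(−n) = n^27 / e^n → 0.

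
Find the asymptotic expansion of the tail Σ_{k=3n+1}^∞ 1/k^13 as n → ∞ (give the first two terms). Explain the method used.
Σ_{k>3n} 1/k^13 = 1/(12 · (3n)^12) − 1/(2 · (3n)^13) + O(1/(3n)^14)

Compare to the integral: ∫_{3n}^∞ x^(−13) dx = [−x^(−12)/12]_{3n}^∞ = 1/((13−1)·(3n)^12). The Euler-Maclaurin correction adds −f(3n)/2 = −1/(2·(3n)^13). Euler-Maclaurin then gives
  Σ_{k>3n} 1/k^13 = ∫_{3n}^∞ dx/x^13 − 1/(2·(3n)^13) + O(1/(3n)^14).
(Equivalently this is ζ(13) − Σ_{k≤3n} 1/k^13.)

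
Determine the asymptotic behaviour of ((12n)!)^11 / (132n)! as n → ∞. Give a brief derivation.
((12n)!)^11/(132n)! ~ ((2π·12n)^(10/2) / sqrt(11)) · 11^(−11·12n)  →  0

Write N = 12n. Stirling: N! ~ sqrt(2π N)(N/e)^N and (11N)! ~ sqrt(2π·11N)·(11N/e)^(11N).
  (N!)^11/(11N)! ~ (2π N)^(11/2) (N/e)^(11N) / [sqrt(2π·11N) (11N/e)^(11N)]
     = (2π N)^(11/2) / sqrt(2π·11N) · (N/(11N))^(11N)
     = (2π N)^((11−1)/2) / sqrt(11) · 11^(−11N).
Since 11^11 > 1, the factor 11^(−11N) decays exponentially, so the ratio → 0. Substituting N = 12n gives the stated form.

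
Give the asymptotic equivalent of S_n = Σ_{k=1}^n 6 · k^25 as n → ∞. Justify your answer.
S_n ~ 3 · n^26 / 13

By integral comparison (Euler-Maclaurin), Σ_{k=1}^n 6 · k^25 = 6 · ∫_0^n x^25 dx + O(n^25) = 6 · n^26/26 = 3 · n^26 / 13 + O(n^25). (Equivalently, Faulhaber's formula gives the same leading term.)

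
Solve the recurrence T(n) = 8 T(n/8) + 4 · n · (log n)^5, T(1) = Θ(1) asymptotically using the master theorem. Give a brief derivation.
T(n) = Θ(n · (log n)^6)

Here log_8 8 = 1 and f(n) = 4 · n · (log n)^5 = Θ(n^(log_8 8) · (log n)^5). This is the extended Case 2 of the master theorem (f matches the critical exponent up to log factors), giving T(n) = Θ(n^(log_8 8) · (log n)^(5+1)) = Θ(n · (log n)^6).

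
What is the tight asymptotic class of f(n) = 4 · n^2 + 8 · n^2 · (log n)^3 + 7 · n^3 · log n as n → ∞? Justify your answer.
f(n) ∈ Θ(n^3 · log n)

Compare the terms by growth order. For large n, n^a · (log n)^b dominates n^a' · (log n)^b' iff a > a', or (a = a' and b > b'). Ranking the 3 terms shows the dominant one is 7 · n^3 · log n. Hence f(n) ∈ Θ(n^3 · log n).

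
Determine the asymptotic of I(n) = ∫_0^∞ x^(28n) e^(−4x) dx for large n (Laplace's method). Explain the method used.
I(n) ~ (sqrt(2π·28n) / 4) · (28n/(4e))^(28n)

Write the integrand as exp(28n ln x − 4x) and set f(x) = 28n ln x − 4x. Then f'(x) = 28n/x − 4 = 0 at x* = 28n/4, and f''(x*) = −28n/x*^2 = −4^2/(28n). Laplace's method (interior maximum) gives
  I(n) ~ e^(f(x*)) · sqrt(2π / |f''(x*)|)
        = exp(28n ln(28n/4) − 28n) · sqrt(2π · 28n / 4^2)
        = (28n/4)^(28n) e^(−28n) · sqrt(2π·28n) / 4
        = (sqrt(2π·28n) / 4) · (28n/(4e))^(28n).
This matches Γ(28n+1)/4^(28n+1) with Stirling applied to Γ.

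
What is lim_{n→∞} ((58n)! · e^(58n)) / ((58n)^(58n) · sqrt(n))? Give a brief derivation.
lim = sqrt(2π·58)

Stirling: (58n)! ~ sqrt(2π·58n) · (58n/e)^(58n). Hence
  (58n)! · e^(58n) / (58n)^(58n) ~ sqrt(2π·58n).
Dividing by sqrt(n): sqrt(2π·58n) / sqrt(n) = sqrt(2π·58) · n^((1−1)/2), so the limit is sqrt(2π·58).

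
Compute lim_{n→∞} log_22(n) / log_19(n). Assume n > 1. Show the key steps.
lim = ln(19) / ln(22) = log_22(19)

Change of base: log_22(n) = ln n / ln 22 and log_19(n) = ln n / ln 19. The ratio is (ln n / ln 22) · (ln 19 / ln n) = ln 19 / ln 22, a constant independent of n. So the limit is ln 19 / ln 22 = log_22(19).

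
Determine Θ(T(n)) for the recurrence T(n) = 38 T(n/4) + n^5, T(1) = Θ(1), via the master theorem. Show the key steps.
T(n) = Θ(n^5)

log_4 38 ≈ 2.624. f(n) = n^5 dominates n^(log_4 38) since 5 > 2.624, and the regularity condition a·f(n/b) = 38·(n/4)^5 = (38/1024)·n^5 ≤ c·f(n) holds with c = 38/1024 ≈ 0.0371 < 1. So this is Case 3: T(n) = Θ(f(n)) = Θ(n^5).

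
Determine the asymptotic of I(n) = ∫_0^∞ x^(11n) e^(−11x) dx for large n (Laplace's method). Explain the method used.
I(n) ~ (sqrt(2π·11n) / 11) · (11n/(11e))^(11n)

Write the integrand as exp(11n ln x − 11x) and set f(x) = 11n ln x − 11x. Then f'(x) = 11n/x − 11 = 0 at x* = 11n/11, and f''(x*) = −11n/x*^2 = −11^2/(11n). Laplace's method (interior maximum) gives
  I(n) ~ e^(f(x*)) · sqrt(2π / |f''(x*)|)
        = exp(11n ln(11n/11) − 11n) · sqrt(2π · 11n / 11^2)
        = (11n/11)^(11n) e^(−11n) · sqrt(2π·11n) / 11
        = (sqrt(2π·11n) / 11) · (11n/(11e))^(11n).
This matches Γ(11n+1)/11^(11n+1) with Stirling applied to Γ.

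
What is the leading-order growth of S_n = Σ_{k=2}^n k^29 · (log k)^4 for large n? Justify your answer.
S_n ~ n^30 · (log n)^4 / 30

By integral comparison, S_n = ∫_1^n x^29 · (log x)^4 dx + O(n^29 · (log n)^4). For the integral, the leading term of ∫_1^n x^29 (log x)^4 dx is n^30/30 · (log n)^4 (by repeated integration by parts; each step lowers the log-exponent and produces a relatively O(1/log n) correction). Hence S_n ~ n^30 · (log n)^4 / 30.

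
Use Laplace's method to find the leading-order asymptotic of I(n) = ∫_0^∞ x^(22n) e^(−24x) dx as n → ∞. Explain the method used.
I(n) ~ (sqrt(2π·22n) / 24) · (22n/(24e))^(22n)

Write the integrand as exp(22n ln x − 24x) and set f(x) = 22n ln x − 24x. Then f'(x) = 22n/x − 24 = 0 at x* = 22n/24, and f''(x*) = −22n/x*^2 = −24^2/(22n). Laplace's method (interior maximum) gives
  I(n) ~ e^(f(x*)) · sqrt(2π / |f''(x*)|)
        = exp(22n ln(22n/24) − 22n) · sqrt(2π · 22n / 24^2)
        = (22n/24)^(22n) e^(−22n) · sqrt(2π·22n) / 24
        = (sqrt(2π·22n) / 24) · (22n/(24e))^(22n).
This matches Γ(22n+1)/24^(22n+1) with Stirling applied to Γ.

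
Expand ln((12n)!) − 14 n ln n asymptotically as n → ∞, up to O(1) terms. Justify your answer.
ln((12n)!) − 14 n ln n = −2 n ln n + 12(ln 12 − 1) n + (1/2) ln(2π·12n) + O(1/n)

Stirling: ln((12n)!) = 12n ln(12n) − 12n + (1/2) ln(2π·12n) + O(1/n).
Expand 12n ln(12n) = 12n (ln n + ln 12) = 12n ln n + 12n ln 12.
Subtract 14n ln n: leading term is (12 − 14) n ln n = −2 n ln n. The next term is 12n ln 12 − 12n = 12(ln 12 − 1) n. Then the (1/2) ln(2π·12n) correction.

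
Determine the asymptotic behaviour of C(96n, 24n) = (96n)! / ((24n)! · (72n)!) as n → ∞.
C(96n, 24n) ~ (256/27)^(24n) · sqrt(2/(3π·24n))

Write N = 24n. Apply Stirling to each factorial:
  (4N)! ~ sqrt(2π·4N) · (4N/e)^(4N),
  N! ~ sqrt(2π N) · (N/e)^N,
  (3N)! ~ sqrt(2π·3N) · (3N/e)^(3N).
The exponential factors combine to (4N)^(4N) / (N^N · (3N)^(3N)) = 4^(4N)/3^(3N) = (4^4/3^3)^N = (256/27)^N.
The square-root prefactors combine to sqrt(2π·4N) / (sqrt(2π N)·sqrt(2π·3N)) = sqrt(4 / (2π·3·N)) = sqrt(2/(3π·24n)).
Substituting N = 24n: C(96n, 24n) ~ (256/27)^(24n) · sqrt(2/(3π·24n)).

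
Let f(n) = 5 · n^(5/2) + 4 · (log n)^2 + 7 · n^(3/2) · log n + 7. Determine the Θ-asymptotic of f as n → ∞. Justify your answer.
f(n) ∈ Θ(n^(5/2))

Compare the terms by growth order. For large n, n^a · (log n)^b dominates n^a' · (log n)^b' iff a > a', or (a = a' and b > b'). Ranking the 4 terms shows the dominant one is 5 · n^(5/2). Hence f(n) ∈ Θ(n^(5/2)).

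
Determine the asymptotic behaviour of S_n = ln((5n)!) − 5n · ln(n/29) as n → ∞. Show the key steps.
S_n ~ 5n · (ln 145 − 1) + O(ln n)

Stirling: ln((5n)!) = 5n ln(5n) − 5n + O(ln n).
  S_n = 5n ln(5n) − 5n − 5n ln(n/29) + O(ln n)
      = 5n ln(5n) − 5n ln n + 5n ln 29 − 5n + O(ln n)
      = 5n ln 5 + 5n ln 29 − 5n + O(ln n)
      = 5n (ln 145 − 1) + O(ln n).
Numerically ln(145) − 1 ≈ 3.9767.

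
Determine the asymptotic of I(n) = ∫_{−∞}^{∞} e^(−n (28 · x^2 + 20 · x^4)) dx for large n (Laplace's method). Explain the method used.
I(n) ~ sqrt(π/(28n))

φ(x) = 28 · x^2 + 20 · x^4 has its unique global minimum at x* = 0 (since φ'(x) = 56x + 80x^3 = 0 only at x = 0 for real x with both coefficients positive, and φ → ∞ as |x| → ∞). At x* = 0, φ(0) = 0 and φ''(0) = 56. Laplace's method then gives
  I(n) ~ sqrt(2π / (n · φ''(0))) · e^(−n φ(0)) = sqrt(2π / (56n)) = sqrt(π/(28n)).
The 20 · x^4 term contributes only at subleading order (an O(1/n) relative correction).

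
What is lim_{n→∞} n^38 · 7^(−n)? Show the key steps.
lim = 0

Exponentials with base > 1 dominate every fixed polynomial: for any fixed c, n^c / 7^n → 0 as n → ∞ (e.g. by the ratio test, or by writing 7^n = e^(n ln 7) and noting e^(n ln 7) / n^c → ∞). Hence n^38 · 7^(−n) = n^38 / 7^n → 0.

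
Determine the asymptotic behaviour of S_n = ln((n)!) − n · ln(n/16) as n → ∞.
S_n ~ n · (ln 16 − 1) + O(ln n)

Stirling: ln((n)!) = n ln(n) − n + O(ln n).
  S_n = n ln(n) − n − n ln(n/16) + O(ln n)
      = n ln(n) − n ln n + n ln 16 − n + O(ln n)
      = n ln 16 − n + O(ln n)
      = n (ln 16 − 1) + O(ln n).
Numerically ln(16) − 1 ≈ 1.7726.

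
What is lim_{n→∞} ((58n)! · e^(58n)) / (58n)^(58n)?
lim = ∞

Stirling: (58n)! ~ sqrt(2π·58n) · (58n/e)^(58n). Hence
  (58n)! · e^(58n) / (58n)^(58n) ~ sqrt(2π·58n) = sqrt(2π·58) · sqrt(n) → ∞.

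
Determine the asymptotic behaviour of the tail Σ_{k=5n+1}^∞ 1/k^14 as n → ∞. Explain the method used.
Σ_{k>5n} 1/k^14 ~ 1/(13 · (5n)^13)

Compare to the integral: ∫_{5n}^∞ x^(−14) dx = [−x^(−13)/13]_{5n}^∞ = 1/((14−1)·(5n)^13). Euler-Maclaurin then gives
  Σ_{k>5n} 1/k^14 = ∫_{5n}^∞ dx/x^14 − 1/(2·(5n)^14) + O(1/(5n)^15).
(Equivalently this is ζ(14) − Σ_{k≤5n} 1/k^14.)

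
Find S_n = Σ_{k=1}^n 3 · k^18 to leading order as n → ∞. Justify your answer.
S_n ~ 3 · n^19 / 19

By integral comparison (Euler-Maclaurin), Σ_{k=1}^n 3 · k^18 = 3 · ∫_0^n x^18 dx + O(n^18) = 3 · n^19/19 + O(n^18). (Equivalently, Faulhaber's formula gives the same leading term.)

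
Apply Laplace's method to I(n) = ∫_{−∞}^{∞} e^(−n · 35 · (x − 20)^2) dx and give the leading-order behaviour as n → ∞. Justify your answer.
I(n) = sqrt(π/(35n))

Here φ(x) = 35 · (x − 20)^2 has its unique minimum at x* = 20 with φ(x*) = 0 and φ''(x*) = 70. Laplace's method gives
  I(n) ~ e^(−n φ(x*)) · sqrt(2π / (n · φ''(x*))) = sqrt(2π / (70n)) = sqrt(π/(35n)).
This is exact: substituting u = (x − 20)·sqrt(35n) gives I(n) = (1/sqrt(35n)) ∫_{−∞}^{∞} e^(−u^2) du = sqrt(π/(35n)).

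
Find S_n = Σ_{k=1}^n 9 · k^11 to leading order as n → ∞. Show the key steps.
S_n ~ 3 · n^12 / 4

By integral comparison (Euler-Maclaurin), Σ_{k=1}^n 9 · k^11 = 9 · ∫_0^n x^11 dx + O(n^11) = 9 · n^12/12 = 3 · n^12 / 4 + O(n^11). (Equivalently, Faulhaber's formula gives the same leading term.)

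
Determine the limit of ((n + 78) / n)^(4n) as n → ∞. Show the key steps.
lim = e^312

Rewrite as (1 + 78/n)^(4n). By the standard limit (1 + x/n)^n → e^x, we have (1 + 78/n)^n → e^78, and raising to the 4th power gives e^312.
More precisely, ln[(1 + 78/n)^(4n)] = 4n · ln(1 + 78/n) = 4n · (78/n + O(1/n^2)) = 312 + O(1/n) → 312.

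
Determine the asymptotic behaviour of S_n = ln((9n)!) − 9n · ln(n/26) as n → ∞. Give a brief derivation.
S_n ~ 9n · (ln 234 − 1) + O(ln n)

Stirling: ln((9n)!) = 9n ln(9n) − 9n + O(ln n).
  S_n = 9n ln(9n) − 9n − 9n ln(n/26) + O(ln n)
      = 9n ln(9n) − 9n ln n + 9n ln 26 − 9n + O(ln n)
      = 9n ln 9 + 9n ln 26 − 9n + O(ln n)
      = 9n (ln 234 − 1) + O(ln n).
Numerically ln(234) − 1 ≈ 4.4553.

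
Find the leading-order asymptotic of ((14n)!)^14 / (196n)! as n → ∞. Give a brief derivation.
((14n)!)^14/(196n)! ~ ((2π·14n)^(13/2) / sqrt(14)) · 14^(−14·14n)  →  0

Write N = 14n. Stirling: N! ~ sqrt(2π N)(N/e)^N and (14N)! ~ sqrt(2π·14N)·(14N/e)^(14N).
  (N!)^14/(14N)! ~ (2π N)^(14/2) (N/e)^(14N) / [sqrt(2π·14N) (14N/e)^(14N)]
     = (2π N)^(14/2) / sqrt(2π·14N) · (N/(14N))^(14N)
     = (2π N)^((14−1)/2) / sqrt(14) · 14^(−14N).
Since 14^14 > 1, the factor 14^(−14N) decays exponentially, so the ratio → 0. Substituting N = 14n gives the stated form.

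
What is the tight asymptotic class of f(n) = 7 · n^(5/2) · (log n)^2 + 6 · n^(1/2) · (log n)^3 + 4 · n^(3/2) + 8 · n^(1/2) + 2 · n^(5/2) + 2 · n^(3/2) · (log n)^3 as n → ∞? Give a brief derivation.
f(n) ∈ Θ(n^(5/2) · (log n)^2)

Compare the terms by growth order. For large n, n^a · (log n)^b dominates n^a' · (log n)^b' iff a > a', or (a = a' and b > b'). Ranking the 6 terms shows the dominant one is 7 · n^(5/2) · (log n)^2. Hence f(n) ∈ Θ(n^(5/2) · (log n)^2).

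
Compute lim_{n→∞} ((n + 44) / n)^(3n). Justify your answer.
lim = e^132

Rewrite as (1 + 44/n)^(3n). By the standard limit (1 + x/n)^n → e^x, we have (1 + 44/n)^n → e^44, and raising to the 3rd power gives e^132.
More precisely, ln[(1 + 44/n)^(3n)] = 3n · ln(1 + 44/n) = 3n · (44/n + O(1/n^2)) = 132 + O(1/n) → 132.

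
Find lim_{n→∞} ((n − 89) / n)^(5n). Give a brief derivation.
lim = e^(−445)

Rewrite as (1 − 89/n)^(5n). By the standard limit (1 + x/n)^n → e^x, we have (1 − 89/n)^n → e^(−89), and raising to the 5th power gives e^(−445).
More precisely, ln[(1 − 89/n)^(5n)] = 5n · ln(1 − 89/n) = 5n · (-89/n + O(1/n^2)) = -445 + O(1/n) → -445.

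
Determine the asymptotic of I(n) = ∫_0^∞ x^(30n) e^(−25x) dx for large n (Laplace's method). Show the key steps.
I(n) ~ (sqrt(2π·30n) / 25) · (30n/(25e))^(30n)

Write the integrand as exp(30n ln x − 25x) and set f(x) = 30n ln x − 25x. Then f'(x) = 30n/x − 25 = 0 at x* = 30n/25, and f''(x*) = −30n/x*^2 = −25^2/(30n). Laplace's method (interior maximum) gives
  I(n) ~ e^(f(x*)) · sqrt(2π / |f''(x*)|)
        = exp(30n ln(30n/25) − 30n) · sqrt(2π · 30n / 25^2)
        = (30n/25)^(30n) e^(−30n) · sqrt(2π·30n) / 25
        = (sqrt(2π·30n) / 25) · (30n/(25e))^(30n).
This matches Γ(30n+1)/25^(30n+1) with Stirling applied to Γ.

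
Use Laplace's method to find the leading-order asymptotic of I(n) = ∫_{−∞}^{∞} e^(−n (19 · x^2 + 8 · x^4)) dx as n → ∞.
I(n) ~ sqrt(π/(19n))

φ(x) = 19 · x^2 + 8 · x^4 has its unique global minimum at x* = 0 (since φ'(x) = 38x + 32x^3 = 0 only at x = 0 for real x with both coefficients positive, and φ → ∞ as |x| → ∞). At x* = 0, φ(0) = 0 and φ''(0) = 38. Laplace's method then gives
  I(n) ~ sqrt(2π / (n · φ''(0))) · e^(−n φ(0)) = sqrt(2π / (38n)) = sqrt(π/(19n)).
The 8 · x^4 term contributes only at subleading order (an O(1/n) relative correction).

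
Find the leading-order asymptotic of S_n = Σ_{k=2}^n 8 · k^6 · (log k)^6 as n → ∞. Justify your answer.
S_n ~ 8 · n^7 · (log n)^6 / 7

By integral comparison, S_n = ∫_1^n 8 · x^6 · (log x)^6 dx + O(n^6 · (log n)^6). For the integral, the leading term of ∫_1^n x^6 (log x)^6 dx is n^7/7 · (log n)^6 (by repeated integration by parts; each step lowers the log-exponent and produces a relatively O(1/log n) correction). Hence S_n ~ 8 · n^7 · (log n)^6 / 7.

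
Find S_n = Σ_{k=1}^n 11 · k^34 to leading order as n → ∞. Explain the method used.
S_n ~ 11 · n^35 / 35

By integral comparison (Euler-Maclaurin), Σ_{k=1}^n 11 · k^34 = 11 · ∫_0^n x^34 dx + O(n^34) = 11 · n^35/35 + O(n^34). (Equivalently, Faulhaber's formula gives the same leading term.)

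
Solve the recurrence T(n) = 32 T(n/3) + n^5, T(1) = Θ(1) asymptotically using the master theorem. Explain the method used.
T(n) = Θ(n^5)

log_3 32 ≈ 3.155. f(n) = n^5 dominates n^(log_3 32) since 5 > 3.155, and the regularity condition a·f(n/b) = 32·(n/3)^5 = (32/243)·n^5 ≤ c·f(n) holds with c = 32/243 ≈ 0.132 < 1. So this is Case 3: T(n) = Θ(f(n)) = Θ(n^5).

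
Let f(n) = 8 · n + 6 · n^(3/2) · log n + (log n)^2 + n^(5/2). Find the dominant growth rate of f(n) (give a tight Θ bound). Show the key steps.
f(n) ∈ Θ(n^(5/2))

Compare the terms by growth order. For large n, n^a · (log n)^b dominates n^a' · (log n)^b' iff a > a', or (a = a' and b > b'). Ranking the 4 terms shows the dominant one is n^(5/2). Hence f(n) ∈ Θ(n^(5/2)).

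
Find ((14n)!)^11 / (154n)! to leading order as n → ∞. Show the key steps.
((14n)!)^11/(154n)! ~ ((2π·14n)^(10/2) / sqrt(11)) · 11^(−11·14n)  →  0

Write N = 14n. Stirling: N! ~ sqrt(2π N)(N/e)^N and (11N)! ~ sqrt(2π·11N)·(11N/e)^(11N).
  (N!)^11/(11N)! ~ (2π N)^(11/2) (N/e)^(11N) / [sqrt(2π·11N) (11N/e)^(11N)]
     = (2π N)^(11/2) / sqrt(2π·11N) · (N/(11N))^(11N)
     = (2π N)^((11−1)/2) / sqrt(11) · 11^(−11N).
Since 11^11 > 1, the factor 11^(−11N) decays exponentially, so the ratio → 0. Substituting N = 14n gives the stated form.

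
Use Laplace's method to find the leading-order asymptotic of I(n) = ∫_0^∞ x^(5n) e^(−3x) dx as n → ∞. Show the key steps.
I(n) ~ (sqrt(2π·5n) / 3) · (5n/(3e))^(5n)

Write the integrand as exp(5n ln x − 3x) and set f(x) = 5n ln x − 3x. Then f'(x) = 5n/x − 3 = 0 at x* = 5n/3, and f''(x*) = −5n/x*^2 = −3^2/(5n). Laplace's method (interior maximum) gives
  I(n) ~ e^(f(x*)) · sqrt(2π / |f''(x*)|)
        = exp(5n ln(5n/3) − 5n) · sqrt(2π · 5n / 3^2)
        = (5n/3)^(5n) e^(−5n) · sqrt(2π·5n) / 3
        = (sqrt(2π·5n) / 3) · (5n/(3e))^(5n).
This matches Γ(5n+1)/3^(5n+1) with Stirling applied to Γ.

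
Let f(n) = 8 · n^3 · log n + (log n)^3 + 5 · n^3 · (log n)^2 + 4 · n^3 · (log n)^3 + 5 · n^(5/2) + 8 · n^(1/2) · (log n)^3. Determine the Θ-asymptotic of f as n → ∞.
f(n) ∈ Θ(n^3 · (log n)^3)

Compare the terms by growth order. For large n, n^a · (log n)^b dominates n^a' · (log n)^b' iff a > a', or (a = a' and b > b'). Ranking the 6 terms shows the dominant one is 4 · n^3 · (log n)^3. Hence f(n) ∈ Θ(n^3 · (log n)^3).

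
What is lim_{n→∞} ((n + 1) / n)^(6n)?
lim = e^6

Rewrite as (1 + 1/n)^(6n). By the standard limit (1 + x/n)^n → e^x, we have (1 + 1/n)^n → e^1, and raising to the 6th power gives e^6.
More precisely, ln[(1 + 1/n)^(6n)] = 6n · ln(1 + 1/n) = 6n · (1/n + O(1/n^2)) = 6 + O(1/n) → 6.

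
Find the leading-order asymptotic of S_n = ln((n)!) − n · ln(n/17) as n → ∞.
S_n ~ n · (ln 17 − 1) + O(ln n)

Stirling: ln((n)!) = n ln(n) − n + O(ln n).
  S_n = n ln(n) − n − n ln(n/17) + O(ln n)
      = n ln(n) − n ln n + n ln 17 − n + O(ln n)
      = n ln 17 − n + O(ln n)
      = n (ln 17 − 1) + O(ln n).
Numerically ln(17) − 1 ≈ 1.8332.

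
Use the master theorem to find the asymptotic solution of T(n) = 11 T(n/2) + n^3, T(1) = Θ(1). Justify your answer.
T(n) = Θ(n^(log_2 11))

Master theorem: compare f(n) = n^3 to n^(log_2 11) where log_2 11 ≈ 3.459. Since 3 < log_2 11, we have f(n) = O(n^(log_2 11 − ε)) for some ε > 0 — Case 1. Hence T(n) = Θ(n^(log_2 11)).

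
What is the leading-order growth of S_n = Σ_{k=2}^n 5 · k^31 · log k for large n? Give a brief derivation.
S_n ~ 5 · n^32 log n / 32 − 5 · n^32 / 1024

By integral comparison, S_n = ∫_1^n 5 · x^31 · log x dx + O(n^31 · log n). For the integral, ∫ x^31 log x dx = n^32 log n / 32 − n^32/1024 (integration by parts). Hence S_n ~ 5 · n^32 log n / 32 − 5 · n^32 / 1024.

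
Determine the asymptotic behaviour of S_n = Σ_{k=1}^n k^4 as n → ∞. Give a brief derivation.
S_n ~ n^5 / 5

By integral comparison (Euler-Maclaurin), Σ_{k=1}^n k^4 = ∫_0^n x^4 dx + O(n^4) = n^5/5 + O(n^4). (Equivalently, Faulhaber's formula gives the same leading term.)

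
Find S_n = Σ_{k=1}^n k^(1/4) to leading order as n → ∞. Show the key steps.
S_n ~ (4/5) · n^(5/4)

Integral comparison: Σ_{k=1}^n k^(1/4) = ∫_0^n x^(1/4) dx + O(n^(1/4)). The integral is n^(1 + 1/4) / (1 + 1/4) = n^((1+4)/4) / ((1+4)/4) = (4/5) · n^(5/4).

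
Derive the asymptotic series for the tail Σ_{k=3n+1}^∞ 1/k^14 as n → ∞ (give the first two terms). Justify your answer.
Σ_{k>3n} 1/k^14 = 1/(13 · (3n)^13) − 1/(2 · (3n)^14) + O(1/(3n)^15)

Compare to the integral: ∫_{3n}^∞ x^(−14) dx = [−x^(−13)/13]_{3n}^∞ = 1/((14−1)·(3n)^13). The Euler-Maclaurin correction adds −f(3n)/2 = −1/(2·(3n)^14). Euler-Maclaurin then gives
  Σ_{k>3n} 1/k^14 = ∫_{3n}^∞ dx/x^14 − 1/(2·(3n)^14) + O(1/(3n)^15).
(Equivalently this is ζ(14) − Σ_{k≤3n} 1/k^14.)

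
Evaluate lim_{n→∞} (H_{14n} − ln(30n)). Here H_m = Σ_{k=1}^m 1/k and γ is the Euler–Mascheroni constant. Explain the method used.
lim = ln(7/15) + γ

By Euler-Maclaurin, H_m = ln m + γ + O(1/m). So
  H_{14n} − ln(30n) = ln(14n) + γ − ln(30n) + O(1/n)
                       = ln(14/30) + γ + O(1/n).
Hence the limit is ln(14/30) + γ (= ln(7/15)).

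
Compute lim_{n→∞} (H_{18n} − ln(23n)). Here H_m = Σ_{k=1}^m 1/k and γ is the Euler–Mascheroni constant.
lim = ln(18/23) + γ

By Euler-Maclaurin, H_m = ln m + γ + O(1/m). So
  H_{18n} − ln(23n) = ln(18n) + γ − ln(23n) + O(1/n)
                       = ln(18/23) + γ + O(1/n).
Hence the limit is ln(18/23) + γ.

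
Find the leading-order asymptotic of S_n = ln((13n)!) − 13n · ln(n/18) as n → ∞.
S_n ~ 13n · (ln 234 − 1) + O(ln n)

Stirling: ln((13n)!) = 13n ln(13n) − 13n + O(ln n).
  S_n = 13n ln(13n) − 13n − 13n ln(n/18) + O(ln n)
      = 13n ln(13n) − 13n ln n + 13n ln 18 − 13n + O(ln n)
      = 13n ln 13 + 13n ln 18 − 13n + O(ln n)
      = 13n (ln 234 − 1) + O(ln n).
Numerically ln(234) − 1 ≈ 4.4553.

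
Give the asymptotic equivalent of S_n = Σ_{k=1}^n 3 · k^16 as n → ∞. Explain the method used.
S_n ~ 3 · n^17 / 17

By integral comparison (Euler-Maclaurin), Σ_{k=1}^n 3 · k^16 = 3 · ∫_0^n x^16 dx + O(n^16) = 3 · n^17/17 + O(n^16). (Equivalently, Faulhaber's formula gives the same leading term.)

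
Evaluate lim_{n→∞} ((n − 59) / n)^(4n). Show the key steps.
lim = e^(−236)

Rewrite as (1 − 59/n)^(4n). By the standard limit (1 + x/n)^n → e^x, we have (1 − 59/n)^n → e^(−59), and raising to the 4th power gives e^(−236).
More precisely, ln[(1 − 59/n)^(4n)] = 4n · ln(1 − 59/n) = 4n · (-59/n + O(1/n^2)) = -236 + O(1/n) → -236.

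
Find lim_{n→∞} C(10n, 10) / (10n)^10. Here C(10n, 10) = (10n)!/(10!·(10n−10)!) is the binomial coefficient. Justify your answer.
lim = 1/10! = 1/3628800

With N = 10n → ∞: C(N, 10) / N^10 = [N(N−1)…(N−9)] / (10! · N^10) = (1/10!) · 1 · (1 − 1/(10n)) · … · (1 − 9/(10n)). Each factor → 1 as N → ∞, so the limit is 1/10! = 1/3628800.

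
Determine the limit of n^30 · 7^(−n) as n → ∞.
lim = 0

Exponentials with base > 1 dominate every fixed polynomial: for any fixed c, n^c / 7^n → 0 as n → ∞ (e.g. by the ratio test, or by writing 7^n = e^(n ln 7) and noting e^(n ln 7) / n^c → ∞). Hence n^30 · 7^(−n) = n^30 / 7^n → 0.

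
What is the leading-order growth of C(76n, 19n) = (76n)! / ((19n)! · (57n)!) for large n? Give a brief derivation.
C(76n, 19n) ~ (256/27)^(19n) · sqrt(2/(3π·19n))

Write N = 19n. Apply Stirling to each factorial:
  (4N)! ~ sqrt(2π·4N) · (4N/e)^(4N),
  N! ~ sqrt(2π N) · (N/e)^N,
  (3N)! ~ sqrt(2π·3N) · (3N/e)^(3N).
The exponential factors combine to (4N)^(4N) / (N^N · (3N)^(3N)) = 4^(4N)/3^(3N) = (4^4/3^3)^N = (256/27)^N.
The square-root prefactors combine to sqrt(2π·4N) / (sqrt(2π N)·sqrt(2π·3N)) = sqrt(4 / (2π·3·N)) = sqrt(2/(3π·19n)).
Substituting N = 19n: C(76n, 19n) ~ (256/27)^(19n) · sqrt(2/(3π·19n)).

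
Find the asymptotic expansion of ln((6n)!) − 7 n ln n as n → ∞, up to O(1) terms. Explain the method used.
ln((6n)!) − 7 n ln n = −n ln n + 6(ln 6 − 1) n + (1/2) ln(2π·6n) + O(1/n)

Stirling: ln((6n)!) = 6n ln(6n) − 6n + (1/2) ln(2π·6n) + O(1/n).
Expand 6n ln(6n) = 6n (ln n + ln 6) = 6n ln n + 6n ln 6.
Subtract 7n ln n: leading term is (6 − 7) n ln n = −n ln n. The next term is 6n ln 6 − 6n = 6(ln 6 − 1) n. Then the (1/2) ln(2π·6n) correction.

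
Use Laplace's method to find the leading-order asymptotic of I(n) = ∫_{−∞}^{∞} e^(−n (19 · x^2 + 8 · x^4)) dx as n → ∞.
I(n) ~ sqrt(π/(19n))

φ(x) = 19 · x^2 + 8 · x^4 has its unique global minimum at x* = 0 (since φ'(x) = 38x + 32x^3 = 0 only at x = 0 for real x with both coefficients positive, and φ → ∞ as |x| → ∞). At x* = 0, φ(0) = 0 and φ''(0) = 38. Laplace's method then gives
  I(n) ~ sqrt(2π / (n · φ''(0))) · e^(−n φ(0)) = sqrt(2π / (38n)) = sqrt(π/(19n)).
The 8 · x^4 term contributes only at subleading order (an O(1/n) relative correction).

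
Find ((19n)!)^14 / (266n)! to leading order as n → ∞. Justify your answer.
((19n)!)^14/(266n)! ~ ((2π·19n)^(13/2) / sqrt(14)) · 14^(−14·19n)  →  0

Write N = 19n. Stirling: N! ~ sqrt(2π N)(N/e)^N and (14N)! ~ sqrt(2π·14N)·(14N/e)^(14N).
  (N!)^14/(14N)! ~ (2π N)^(14/2) (N/e)^(14N) / [sqrt(2π·14N) (14N/e)^(14N)]
     = (2π N)^(14/2) / sqrt(2π·14N) · (N/(14N))^(14N)
     = (2π N)^((14−1)/2) / sqrt(14) · 14^(−14N).
Since 14^14 > 1, the factor 14^(−14N) decays exponentially, so the ratio → 0. Substituting N = 19n gives the stated form.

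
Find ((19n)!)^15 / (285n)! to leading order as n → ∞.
((19n)!)^15/(285n)! ~ ((2π·19n)^(14/2) / sqrt(15)) · 15^(−15·19n)  →  0

Write N = 19n. Stirling: N! ~ sqrt(2π N)(N/e)^N and (15N)! ~ sqrt(2π·15N)·(15N/e)^(15N).
  (N!)^15/(15N)! ~ (2π N)^(15/2) (N/e)^(15N) / [sqrt(2π·15N) (15N/e)^(15N)]
     = (2π N)^(15/2) / sqrt(2π·15N) · (N/(15N))^(15N)
     = (2π N)^((15−1)/2) / sqrt(15) · 15^(−15N).
Since 15^15 > 1, the factor 15^(−15N) decays exponentially, so the ratio → 0. Substituting N = 19n gives the stated form.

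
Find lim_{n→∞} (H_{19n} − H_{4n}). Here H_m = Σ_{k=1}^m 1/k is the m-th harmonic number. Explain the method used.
lim = ln(19/4)

Euler-Maclaurin gives H_m = ln m + γ + 1/(2m) + O(1/m^2). The γ and O(1/m) terms cancel in the difference:
  H_{19n} − H_{4n} = ln(19n) − ln(4n) + O(1/n) = ln(19/4) + O(1/n).
Hence the limit is ln(19/4).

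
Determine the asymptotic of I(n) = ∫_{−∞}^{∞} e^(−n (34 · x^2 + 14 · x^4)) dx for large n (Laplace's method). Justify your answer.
I(n) ~ sqrt(π/(34n))

φ(x) = 34 · x^2 + 14 · x^4 has its unique global minimum at x* = 0 (since φ'(x) = 68x + 56x^3 = 0 only at x = 0 for real x with both coefficients positive, and φ → ∞ as |x| → ∞). At x* = 0, φ(0) = 0 and φ''(0) = 68. Laplace's method then gives
  I(n) ~ sqrt(2π / (n · φ''(0))) · e^(−n φ(0)) = sqrt(2π / (68n)) = sqrt(π/(34n)).
The 14 · x^4 term contributes only at subleading order (an O(1/n) relative correction).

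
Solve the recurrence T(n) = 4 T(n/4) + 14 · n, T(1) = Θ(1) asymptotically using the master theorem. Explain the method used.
T(n) = Θ(n log n)

log_4 4 = 1, and f(n) = 14 · n = Θ(n^(log_4 4)). This is Case 2 of the master theorem: T(n) = Θ(f(n) · log n) = Θ(n log n).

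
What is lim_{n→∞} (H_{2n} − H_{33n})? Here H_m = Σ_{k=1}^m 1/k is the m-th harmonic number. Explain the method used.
lim = ln(2/33)

Euler-Maclaurin gives H_m = ln m + γ + 1/(2m) + O(1/m^2). The γ and O(1/m) terms cancel in the difference:
  H_{2n} − H_{33n} = ln(2n) − ln(33n) + O(1/n) = ln(2/33) + O(1/n).
Hence the limit is ln(2/33).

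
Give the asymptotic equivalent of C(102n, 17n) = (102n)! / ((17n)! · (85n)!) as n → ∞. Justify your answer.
C(102n, 17n) ~ (46656/3125)^(17n) · sqrt(3/(5π·17n))

Write N = 17n. Apply Stirling to each factorial:
  (6N)! ~ sqrt(2π·6N) · (6N/e)^(6N),
  N! ~ sqrt(2π N) · (N/e)^N,
  (5N)! ~ sqrt(2π·5N) · (5N/e)^(5N).
The exponential factors combine to (6N)^(6N) / (N^N · (5N)^(5N)) = 6^(6N)/5^(5N) = (6^6/5^5)^N = (46656/3125)^N.
The square-root prefactors combine to sqrt(2π·6N) / (sqrt(2π N)·sqrt(2π·5N)) = sqrt(6 / (2π·5·N)) = sqrt(3/(5π·17n)).
Substituting N = 17n: C(102n, 17n) ~ (46656/3125)^(17n) · sqrt(3/(5π·17n)).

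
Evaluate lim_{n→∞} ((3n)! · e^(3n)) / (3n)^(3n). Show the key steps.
lim = ∞

Stirling: (3n)! ~ sqrt(2π·3n) · (3n/e)^(3n). Hence
  (3n)! · e^(3n) / (3n)^(3n) ~ sqrt(2π·3n) = sqrt(2π·3) · sqrt(n) → ∞.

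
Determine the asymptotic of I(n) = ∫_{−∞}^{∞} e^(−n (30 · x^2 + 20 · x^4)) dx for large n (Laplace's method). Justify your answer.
I(n) ~ sqrt(π/(30n))

φ(x) = 30 · x^2 + 20 · x^4 has its unique global minimum at x* = 0 (since φ'(x) = 60x + 80x^3 = 0 only at x = 0 for real x with both coefficients positive, and φ → ∞ as |x| → ∞). At x* = 0, φ(0) = 0 and φ''(0) = 60. Laplace's method then gives
  I(n) ~ sqrt(2π / (n · φ''(0))) · e^(−n φ(0)) = sqrt(2π / (60n)) = sqrt(π/(30n)).
The 20 · x^4 term contributes only at subleading order (an O(1/n) relative correction).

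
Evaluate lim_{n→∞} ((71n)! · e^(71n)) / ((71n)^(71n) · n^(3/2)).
lim = 0

Stirling: (71n)! ~ sqrt(2π·71n) · (71n/e)^(71n). Hence
  (71n)! · e^(71n) / (71n)^(71n) ~ sqrt(2π·71n).
Dividing by n^(3/2): sqrt(2π·71n) / n^(3/2) = sqrt(2π·71) · n^((1−3)/2), so the expression behaves like sqrt(2π·71) · n^((1−3)/2) → 0.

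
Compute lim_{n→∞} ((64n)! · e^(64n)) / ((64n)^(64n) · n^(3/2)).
lim = 0

Stirling: (64n)! ~ sqrt(2π·64n) · (64n/e)^(64n). Hence
  (64n)! · e^(64n) / (64n)^(64n) ~ sqrt(2π·64n).
Dividing by n^(3/2): sqrt(2π·64n) / n^(3/2) = sqrt(2π·64) · n^((1−3)/2), so the expression behaves like sqrt(2π·64) · n^((1−3)/2) → 0.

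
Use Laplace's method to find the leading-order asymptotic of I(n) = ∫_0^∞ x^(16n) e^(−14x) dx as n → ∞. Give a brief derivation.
I(n) ~ (sqrt(2π·16n) / 14) · (16n/(14e))^(16n)

Write the integrand as exp(16n ln x − 14x) and set f(x) = 16n ln x − 14x. Then f'(x) = 16n/x − 14 = 0 at x* = 16n/14, and f''(x*) = −16n/x*^2 = −14^2/(16n). Laplace's method (interior maximum) gives
  I(n) ~ e^(f(x*)) · sqrt(2π / |f''(x*)|)
        = exp(16n ln(16n/14) − 16n) · sqrt(2π · 16n / 14^2)
        = (16n/14)^(16n) e^(−16n) · sqrt(2π·16n) / 14
        = (sqrt(2π·16n) / 14) · (16n/(14e))^(16n).
This matches Γ(16n+1)/14^(16n+1) with Stirling applied to Γ.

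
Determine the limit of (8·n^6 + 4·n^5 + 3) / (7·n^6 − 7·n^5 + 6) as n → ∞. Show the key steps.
lim = 8/7

For large n the leading n^6 terms dominate both numerator and denominator. Dividing top and bottom by n^6, every other term tends to 0, leaving 8/7.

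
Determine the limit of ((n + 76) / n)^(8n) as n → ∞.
lim = e^608

Rewrite as (1 + 76/n)^(8n). By the standard limit (1 + x/n)^n → e^x, we have (1 + 76/n)^n → e^76, and raising to the 8th power gives e^608.
More precisely, ln[(1 + 76/n)^(8n)] = 8n · ln(1 + 76/n) = 8n · (76/n + O(1/n^2)) = 608 + O(1/n) → 608.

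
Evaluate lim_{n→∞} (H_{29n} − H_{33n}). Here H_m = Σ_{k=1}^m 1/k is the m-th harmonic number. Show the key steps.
lim = ln(29/33)

Euler-Maclaurin gives H_m = ln m + γ + 1/(2m) + O(1/m^2). The γ and O(1/m) terms cancel in the difference:
  H_{29n} − H_{33n} = ln(29n) − ln(33n) + O(1/n) = ln(29/33) + O(1/n).
Hence the limit is ln(29/33).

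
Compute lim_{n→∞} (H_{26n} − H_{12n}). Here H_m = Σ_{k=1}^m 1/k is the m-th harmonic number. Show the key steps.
lim = ln(26/12) = ln(13/6)

Euler-Maclaurin gives H_m = ln m + γ + 1/(2m) + O(1/m^2). The γ and O(1/m) terms cancel in the difference:
  H_{26n} − H_{12n} = ln(26n) − ln(12n) + O(1/n) = ln(26/12) + O(1/n).
Hence the limit is ln(26/12) = ln(13/6).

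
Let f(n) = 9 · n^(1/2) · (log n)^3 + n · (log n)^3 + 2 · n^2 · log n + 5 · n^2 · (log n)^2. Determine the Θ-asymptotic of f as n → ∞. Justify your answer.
f(n) ∈ Θ(n^2 · (log n)^2)

Compare the terms by growth order. For large n, n^a · (log n)^b dominates n^a' · (log n)^b' iff a > a', or (a = a' and b > b'). Ranking the 4 terms shows the dominant one is 5 · n^2 · (log n)^2. Hence f(n) ∈ Θ(n^2 · (log n)^2).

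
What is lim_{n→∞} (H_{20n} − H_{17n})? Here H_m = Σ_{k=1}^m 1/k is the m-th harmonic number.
lim = ln(20/17)

Euler-Maclaurin gives H_m = ln m + γ + 1/(2m) + O(1/m^2). The γ and O(1/m) terms cancel in the difference:
  H_{20n} − H_{17n} = ln(20n) − ln(17n) + O(1/n) = ln(20/17) + O(1/n).
Hence the limit is ln(20/17).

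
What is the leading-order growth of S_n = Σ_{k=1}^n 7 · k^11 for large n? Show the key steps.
S_n ~ 7 · n^12 / 12

By integral comparison (Euler-Maclaurin), Σ_{k=1}^n 7 · k^11 = 7 · ∫_0^n x^11 dx + O(n^11) = 7 · n^12/12 + O(n^11). (Equivalently, Faulhaber's formula gives the same leading term.)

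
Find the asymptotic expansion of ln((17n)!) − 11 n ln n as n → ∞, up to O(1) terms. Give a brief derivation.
ln((17n)!) − 11 n ln n = 6 n ln n + 17(ln 17 − 1) n + (1/2) ln(2π·17n) + O(1/n)

Stirling: ln((17n)!) = 17n ln(17n) − 17n + (1/2) ln(2π·17n) + O(1/n).
Expand 17n ln(17n) = 17n (ln n + ln 17) = 17n ln n + 17n ln 17.
Subtract 11n ln n: leading term is (17 − 11) n ln n = 6 n ln n. The next term is 17n ln 17 − 17n = 17(ln 17 − 1) n. Then the (1/2) ln(2π·17n) correction.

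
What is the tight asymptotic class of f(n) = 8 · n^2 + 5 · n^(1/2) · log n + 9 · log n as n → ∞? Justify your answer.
f(n) ∈ Θ(n^2)

Compare the terms by growth order. For large n, n^a · (log n)^b dominates n^a' · (log n)^b' iff a > a', or (a = a' and b > b'). Ranking the 3 terms shows the dominant one is 8 · n^2. Hence f(n) ∈ Θ(n^2).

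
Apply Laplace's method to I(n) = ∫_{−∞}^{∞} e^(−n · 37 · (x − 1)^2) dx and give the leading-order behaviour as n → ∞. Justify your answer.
I(n) = sqrt(π/(37n))

Here φ(x) = 37 · (x − 1)^2 has its unique minimum at x* = 1 with φ(x*) = 0 and φ''(x*) = 74. Laplace's method gives
  I(n) ~ e^(−n φ(x*)) · sqrt(2π / (n · φ''(x*))) = sqrt(2π / (74n)) = sqrt(π/(37n)).
This is exact: substituting u = (x − 1)·sqrt(37n) gives I(n) = (1/sqrt(37n)) ∫_{−∞}^{∞} e^(−u^2) du = sqrt(π/(37n)).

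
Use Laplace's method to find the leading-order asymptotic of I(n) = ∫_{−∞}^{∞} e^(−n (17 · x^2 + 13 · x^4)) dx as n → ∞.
I(n) ~ sqrt(π/(17n))

φ(x) = 17 · x^2 + 13 · x^4 has its unique global minimum at x* = 0 (since φ'(x) = 34x + 52x^3 = 0 only at x = 0 for real x with both coefficients positive, and φ → ∞ as |x| → ∞). At x* = 0, φ(0) = 0 and φ''(0) = 34. Laplace's method then gives
  I(n) ~ sqrt(2π / (n · φ''(0))) · e^(−n φ(0)) = sqrt(2π / (34n)) = sqrt(π/(17n)).
The 13 · x^4 term contributes only at subleading order (an O(1/n) relative correction).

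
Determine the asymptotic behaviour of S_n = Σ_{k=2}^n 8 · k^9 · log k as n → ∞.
S_n ~ 4 · n^10 log n / 5 − 2 · n^10 / 25

By integral comparison, S_n = ∫_1^n 8 · x^9 · log x dx + O(n^9 · log n). For the integral, ∫ x^9 log x dx = n^10 log n / 10 − n^10/100 (integration by parts). Hence S_n ~ 4 · n^10 log n / 5 − 2 · n^10 / 25.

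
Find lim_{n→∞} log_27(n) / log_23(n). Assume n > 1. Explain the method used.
lim = ln(23) / ln(27) = log_27(23)

Change of base: log_27(n) = ln n / ln 27 and log_23(n) = ln n / ln 23. The ratio is (ln n / ln 27) · (ln 23 / ln n) = ln 23 / ln 27, a constant independent of n. So the limit is ln 23 / ln 27 = log_27(23).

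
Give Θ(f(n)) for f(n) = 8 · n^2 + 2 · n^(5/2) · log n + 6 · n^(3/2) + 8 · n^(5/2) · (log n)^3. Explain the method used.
f(n) ∈ Θ(n^(5/2) · (log n)^3)

Compare the terms by growth order. For large n, n^a · (log n)^b dominates n^a' · (log n)^b' iff a > a', or (a = a' and b > b'). Ranking the 4 terms shows the dominant one is 8 · n^(5/2) · (log n)^3. Hence f(n) ∈ Θ(n^(5/2) · (log n)^3).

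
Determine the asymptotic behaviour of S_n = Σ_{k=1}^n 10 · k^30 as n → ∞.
S_n ~ 10 · n^31 / 31

By integral comparison (Euler-Maclaurin), Σ_{k=1}^n 10 · k^30 = 10 · ∫_0^n x^30 dx + O(n^30) = 10 · n^31/31 + O(n^30). (Equivalently, Faulhaber's formula gives the same leading term.)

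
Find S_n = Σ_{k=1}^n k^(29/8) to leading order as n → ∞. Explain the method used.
S_n ~ (8/37) · n^(37/8)

Integral comparison: Σ_{k=1}^n k^(29/8) = ∫_0^n x^(29/8) dx + O(n^(29/8)). The integral is n^(1 + 29/8) / (1 + 29/8) = n^((29+8)/8) / ((29+8)/8) = (8/37) · n^(37/8).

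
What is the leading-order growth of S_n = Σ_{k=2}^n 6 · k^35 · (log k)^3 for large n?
S_n ~ n^36 · (log n)^3 / 6

By integral comparison, S_n = ∫_1^n 6 · x^35 · (log x)^3 dx + O(n^35 · (log n)^3). For the integral, the leading term of ∫_1^n x^35 (log x)^3 dx is n^36/36 · (log n)^3 (by repeated integration by parts; each step lowers the log-exponent and produces a relatively O(1/log n) correction). Hence S_n ~ n^36 · (log n)^3 / 6.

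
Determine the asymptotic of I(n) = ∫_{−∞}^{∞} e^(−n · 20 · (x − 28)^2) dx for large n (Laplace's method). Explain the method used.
I(n) = sqrt(π/(20n))

Here φ(x) = 20 · (x − 28)^2 has its unique minimum at x* = 28 with φ(x*) = 0 and φ''(x*) = 40. Laplace's method gives
  I(n) ~ e^(−n φ(x*)) · sqrt(2π / (n · φ''(x*))) = sqrt(2π / (40n)) = sqrt(π/(20n)).
This is exact: substituting u = (x − 28)·sqrt(20n) gives I(n) = (1/sqrt(20n)) ∫_{−∞}^{∞} e^(−u^2) du = sqrt(π/(20n)).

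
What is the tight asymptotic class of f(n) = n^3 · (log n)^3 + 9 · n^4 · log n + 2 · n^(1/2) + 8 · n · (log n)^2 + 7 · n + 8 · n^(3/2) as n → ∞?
f(n) ∈ Θ(n^4 · log n)

Compare the terms by growth order. For large n, n^a · (log n)^b dominates n^a' · (log n)^b' iff a > a', or (a = a' and b > b'). Ranking the 6 terms shows the dominant one is 9 · n^4 · log n. Hence f(n) ∈ Θ(n^4 · log n).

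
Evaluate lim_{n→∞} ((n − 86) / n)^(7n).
lim = e^(−602)

Rewrite as (1 − 86/n)^(7n). By the standard limit (1 + x/n)^n → e^x, we have (1 − 86/n)^n → e^(−86), and raising to the 7th power gives e^(−602).
More precisely, ln[(1 − 86/n)^(7n)] = 7n · ln(1 − 86/n) = 7n · (-86/n + O(1/n^2)) = -602 + O(1/n) → -602.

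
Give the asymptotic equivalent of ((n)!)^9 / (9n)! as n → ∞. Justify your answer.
((n)!)^9/(9n)! ~ ((2π·n)^(8/2) / 3) · 9^(−9·n)  →  0

Write N = n. Stirling: N! ~ sqrt(2π N)(N/e)^N and (9N)! ~ sqrt(2π·9N)·(9N/e)^(9N).
  (N!)^9/(9N)! ~ (2π N)^(9/2) (N/e)^(9N) / [sqrt(2π·9N) (9N/e)^(9N)]
     = (2π N)^(9/2) / sqrt(2π·9N) · (N/(9N))^(9N)
     = (2π N)^((9−1)/2) / 3 · 9^(−9N).
Since 9^9 > 1, the factor 9^(−9N) decays exponentially, so the ratio → 0. Substituting N = n gives the stated form.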